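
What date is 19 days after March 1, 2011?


March 20, 2011

Start: March 1, 2011
Add 19 days
March 1 + 19 = March 20, 2011


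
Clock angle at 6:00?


Hour hand = 6×30 + 0×0.5 = 180.0°
Minute hand = 0×6 = 0°
Difference = |180.0 - 0| = 180.0°

180.0°


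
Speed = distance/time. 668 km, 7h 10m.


Distance: 668 km
Time: 7h 10m = 430 min = 430/60 = 43/6 hours
Speed = 668 ÷ (43/6) = 668 × 6 / 43 = 4008/43 ≈ 93.2 km/h

93.2 km/h


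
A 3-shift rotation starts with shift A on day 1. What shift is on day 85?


Shift A

Shifts: A, B, C
Start: A (index 0)
Day 85: (0 + 85 - 1) mod 3
= 84 mod 3
= 0
Index 0 → shift A


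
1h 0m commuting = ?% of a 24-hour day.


4.2%

Time: 60 minutes
Day: 1440 minutes
Percentage = (60/1440) × 100 ≈ 4.2%


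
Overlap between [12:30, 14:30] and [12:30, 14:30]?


120 minutes

Meeting A: 750-870 (in minutes from midnight)
Meeting B: 750-870
Overlap start = max(750, 750) = 750
Overlap end = min(870, 870) = 870
Overlap = max(0, 870 - 750) = 120 min


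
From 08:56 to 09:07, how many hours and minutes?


0h 11m

End time in minutes: 9×60 + 7 = 547
Start time in minutes: 8×60 + 56 = 536
Difference = 547 - 536 = 11 minutes
= 0 hours 11 minutes


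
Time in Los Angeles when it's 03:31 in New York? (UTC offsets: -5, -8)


00:31

Time difference = UTC-8 - UTC-5 = -3 hours
New hour = (3 -3) mod 24
= 0 mod 24 = 0
Minutes unchanged → 00:31


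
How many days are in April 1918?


30 days

Month: April (month 4)
April has 30 days


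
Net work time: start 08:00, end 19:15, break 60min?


Total time = (19×60+15) - (8×60+0)
= 1155 - 480 = 675 min
Minus break: 675 - 60 = 615 min
= 10h 15m

10h 15m (615 minutes)


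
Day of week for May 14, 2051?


Zeller's congruence:
q=14, m=5, k=51, j=20
h = (14 + ⌊13×6/5⌋ + 51 + ⌊51/4⌋ + ⌊20/4⌋ - 2×20) mod 7
= (14 + 15 + 51 + 12 + 5 - 40) mod 7
= 57 mod 7 = 1
h=1 → Sunday

Sunday


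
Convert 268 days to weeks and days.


Weeks: 268 ÷ 7 = 38 remainder 2

38 weeks 2 days


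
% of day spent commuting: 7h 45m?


Time: 465 minutes
Day: 1440 minutes
Percentage = (465/1440) × 100 ≈ 32.3%

32.3%


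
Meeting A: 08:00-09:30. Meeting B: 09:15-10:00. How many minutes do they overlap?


15 minutes

Meeting A: 480-570 (in minutes from midnight)
Meeting B: 555-600
Overlap start = max(480, 555) = 555
Overlap end = min(570, 600) = 570
Overlap = max(0, 570 - 555) = 15 min


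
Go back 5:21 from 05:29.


Start: 329 minutes from midnight
Subtract: 321 minutes
Remaining: 329 - 321 = 8
Hours: 0, Minutes: 8

00:08


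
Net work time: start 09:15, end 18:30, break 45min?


Total time = (18×60+30) - (9×60+15)
= 1110 - 555 = 555 min
Minus break: 555 - 45 = 510 min
= 8h 30m

8h 30m (510 minutes)


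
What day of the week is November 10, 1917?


Zeller's congruence:
q=10, m=11, k=17, j=19
h = (10 + ⌊13×12/5⌋ + 17 + ⌊17/4⌋ + ⌊19/4⌋ - 2×19) mod 7
= (10 + 31 + 17 + 4 + 4 - 38) mod 7
= 28 mod 7 = 0
h=0 → Saturday

Saturday


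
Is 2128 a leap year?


Rules: divisible by 4 AND (not by 100 OR by 400)
2128 ÷ 4 = 532 exactly → divisible by 4
2128 ÷ 100 = 21 remainder 28 → not divisible by 100
Divisible by 4 but not by 100 → leap year

Yes


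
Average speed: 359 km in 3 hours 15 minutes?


110.5 km/h

Distance: 359 km
Time: 3h 15m = 195 min = 195/60 = 13/4 hours
Speed = 359 ÷ (13/4) = 359 × 4 / 13 = 1436/13 ≈ 110.5 km/h


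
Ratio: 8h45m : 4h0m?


35:16 (2.19)

Duration 1: 525 minutes
Duration 2: 240 minutes
Ratio = 525:240
GCD = 15
Simplified = 35:16
As a decimal: 35/16 ≈ 2.19


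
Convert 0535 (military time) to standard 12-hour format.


5:35 AM

Hour: 5
5 < 12 → AM


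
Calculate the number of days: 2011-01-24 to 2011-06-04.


From January 24, 2011 to June 4, 2011
Rest of January 2011: 31 - 24 = 7
Full months: February 2011 28, March 31, April 30, May 31
Days into June 2011: 4
Total = 7 + 28 + 31 + 30 + 31 + 4 = 131 days

131 days


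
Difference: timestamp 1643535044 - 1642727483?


Difference = 1643535044 - 1642727483 = 807561 seconds
In hours: 807561 / 3600 ≈ 224.3
In days: 807561 / 86400 ≈ 9.35

807561 seconds (224.3 hours / 9.35 days)


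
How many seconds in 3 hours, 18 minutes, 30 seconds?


11910 seconds

Hours: 3 × 3600 = 10800
Minutes: 18 × 60 = 1080
Seconds: 30
Total = 10800 + 1080 + 30 = 11910


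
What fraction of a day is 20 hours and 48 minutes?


Total minutes: 20×60 + 48 = 1248
Day = 24×60 = 1440 minutes
Fraction = 1248/1440 ≈ 0.8667
As a percentage: 1248/1440 × 100 ≈ 86.67%

0.8667 (86.67%)


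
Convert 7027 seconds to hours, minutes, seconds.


1h 57m 7s

Hours: 7027 ÷ 3600 = 1 remainder 3427
Minutes: 3427 ÷ 60 = 57 remainder 7
Seconds: 7


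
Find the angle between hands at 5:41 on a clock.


Hour hand = 5×30 + 41×0.5 = 170.5°
Minute hand = 41×6 = 246°
Difference = |170.5 - 246| = 75.5°

75.5°


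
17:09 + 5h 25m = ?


22:34

Start: 1029 minutes from midnight
Add: 325 minutes
Total: 1354 minutes
Hours: 1354 ÷ 60 = 22 remainder 34


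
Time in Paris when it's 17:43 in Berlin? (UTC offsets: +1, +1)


Time difference = UTC+1 - UTC+1 = +0 hours
New hour = (17 + 0) mod 24
= 17 mod 24 = 17
Minutes unchanged → 17:43

17:43


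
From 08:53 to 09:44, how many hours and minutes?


0h 51m

End time in minutes: 9×60 + 44 = 584
Start time in minutes: 8×60 + 53 = 533
Difference = 584 - 533 = 51 minutes
= 0 hours 51 minutes


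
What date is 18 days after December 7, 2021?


December 25, 2021

Start: December 7, 2021
Add 18 days
December 7 + 18 = December 25, 2021


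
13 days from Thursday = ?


Start: Thursday (index 3)
(3 + 13) mod 7
= 16 mod 7
= 2
Index 2 → Wednesday

Wednesday


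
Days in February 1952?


29 days

Month: February (month 2)
February: 28 or 29 (leap year)
1952 leap year? Yes


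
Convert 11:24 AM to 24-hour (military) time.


Input: 11:24 AM
AM hour stays: 11

11:24


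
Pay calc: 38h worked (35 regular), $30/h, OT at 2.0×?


$1230.00

Regular: 35h × $30 = $1050.00
Overtime: 38 - 35 = 3h
OT pay: 3h × $30 × 2.0 = $180.00
Total = $1050.00 + $180.00 = $1230.00


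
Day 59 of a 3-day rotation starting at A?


Shifts: A, B, C
Start: A (index 0)
Day 59: (0 + 59 - 1) mod 3
= 58 mod 3
= 1
Index 1 → shift B

Shift B


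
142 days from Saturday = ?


Start: Saturday (index 5)
(5 + 142) mod 7
= 147 mod 7
= 0
Index 0 → Monday

Monday


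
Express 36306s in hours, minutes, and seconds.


Hours: 36306 ÷ 3600 = 10 remainder 306
Minutes: 306 ÷ 60 = 5 remainder 6
Seconds: 6

10h 5m 6s


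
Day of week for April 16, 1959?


Zeller's congruence:
q=16, m=4, k=59, j=19
h = (16 + ⌊13×5/5⌋ + 59 + ⌊59/4⌋ + ⌊19/4⌋ - 2×19) mod 7
= (16 + 13 + 59 + 14 + 4 - 38) mod 7
= 68 mod 7 = 5
h=5 → Thursday

Thursday


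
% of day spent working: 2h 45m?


Time: 165 minutes
Day: 1440 minutes
Percentage = (165/1440) × 100 ≈ 11.5%

11.5%


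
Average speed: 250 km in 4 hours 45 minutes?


52.6 km/h

Distance: 250 km
Time: 4h 45m = 285 min = 285/60 = 19/4 hours
Speed = 250 ÷ (19/4) = 250 × 4 / 19 = 1000/19 ≈ 52.6 km/h


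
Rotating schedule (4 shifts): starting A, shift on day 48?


Shifts: A, B, C, D
Start: A (index 0)
Day 48: (0 + 48 - 1) mod 4
= 47 mod 4
= 3
Index 3 → shift D

Shift D


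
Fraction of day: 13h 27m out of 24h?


Total minutes: 13×60 + 27 = 807
Day = 24×60 = 1440 minutes
Fraction = 807/1440 ≈ 0.5604
As a percentage: 807/1440 × 100 ≈ 56.04%

0.5604 (56.04%)


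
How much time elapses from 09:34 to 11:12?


End time in minutes: 11×60 + 12 = 672
Start time in minutes: 9×60 + 34 = 574
Difference = 672 - 574 = 98 minutes
= 1 hours 38 minutes

1h 38m


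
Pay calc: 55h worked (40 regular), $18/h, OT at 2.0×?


Regular: 40h × $18 = $720.00
Overtime: 55 - 40 = 15h
OT pay: 15h × $18 × 2.0 = $540.00
Total = $720.00 + $540.00 = $1260.00

$1260.00


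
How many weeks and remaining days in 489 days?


Weeks: 489 ÷ 7 = 69 remainder 6

69 weeks 6 days


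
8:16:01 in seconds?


Hours: 8 × 3600 = 28800
Minutes: 16 × 60 = 960
Seconds: 1
Total = 28800 + 960 + 1 = 29761

29761 seconds


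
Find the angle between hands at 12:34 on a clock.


Hour hand (12 ≡ 0 on the dial): 0×30 + 34×0.5 = 17.0°
Minute hand = 34×6 = 204°
Difference = |17.0 - 204| = 187.0°
Since > 180°: 360 - 187.0 = 173.0°

173.0°


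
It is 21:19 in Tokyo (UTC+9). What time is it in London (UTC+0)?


12:19

Time difference = UTC+0 - UTC+9 = -9 hours
New hour = (21 -9) mod 24
= 12 mod 24 = 12
Minutes unchanged → 12:19


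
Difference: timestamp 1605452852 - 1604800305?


652547 seconds (181.3 hours / 7.55 days)

Difference = 1605452852 - 1604800305 = 652547 seconds
In hours: 652547 / 3600 ≈ 181.3
In days: 652547 / 86400 ≈ 7.55


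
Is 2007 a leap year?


Rules: divisible by 4 AND (not by 100 OR by 400)
2007 ÷ 4 = 501 remainder 3 → not divisible by 4
Not divisible by 4 → not a leap year

No


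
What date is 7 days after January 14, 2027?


Start: January 14, 2027
Add 7 days
January 14 + 7 = January 21, 2027

January 21, 2027


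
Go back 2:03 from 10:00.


Start: 600 minutes from midnight
Subtract: 123 minutes
Remaining: 600 - 123 = 477
Hours: 7, Minutes: 57

07:57


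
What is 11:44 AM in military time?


Input: 11:44 AM
AM hour stays: 11

11:44


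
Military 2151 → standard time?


9:51 PM

Hour: 21
21 - 12 = 9 → PM


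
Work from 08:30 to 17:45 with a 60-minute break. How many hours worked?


Total time = (17×60+45) - (8×60+30)
= 1065 - 510 = 555 min
Minus break: 555 - 60 = 495 min
= 8h 15m

8h 15m (495 minutes)


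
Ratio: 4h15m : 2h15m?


17:9 (1.89)

Duration 1: 255 minutes
Duration 2: 135 minutes
Ratio = 255:135
GCD = 15
Simplified = 17:9
As a decimal: 17/9 ≈ 1.89


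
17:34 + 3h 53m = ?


Start: 1054 minutes from midnight
Add: 233 minutes
Total: 1287 minutes
Hours: 1287 ÷ 60 = 21 remainder 27

21:27


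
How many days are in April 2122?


30 days

Month: April (month 4)
April has 30 days


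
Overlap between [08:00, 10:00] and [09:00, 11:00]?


60 minutes

Meeting A: 480-600 (in minutes from midnight)
Meeting B: 540-660
Overlap start = max(480, 540) = 540
Overlap end = min(600, 660) = 600
Overlap = max(0, 600 - 540) = 60 min


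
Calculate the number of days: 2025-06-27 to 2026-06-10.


From June 27, 2025 to June 10, 2026
Rest of June 2025: 30 - 27 = 3
Full months: July 31, August 31, September 30, October 31, November 30, December 31, January 31, February 2026 28, March 31, April 30, May 31
Days into June 2026: 10
Total = 3 + 31 + 31 + 30 + 31 + 30 + 31 + 31 + 28 + 31 + 30 + 31 + 10 = 348 days

348 days


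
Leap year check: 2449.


Rules: divisible by 4 AND (not by 100 OR by 400)
2449 ÷ 4 = 612 remainder 1 → not divisible by 4
Not divisible by 4 → not a leap year

No


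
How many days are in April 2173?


30 days

Month: April (month 4)
April has 30 days


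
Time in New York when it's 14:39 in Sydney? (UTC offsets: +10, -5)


Time difference = UTC-5 - UTC+10 = -15 hours
New hour = (14 -15) mod 24
= -1 mod 24 = 23
Minutes unchanged → 23:39; -1 < 0 → previous day

23:39 (previous day)


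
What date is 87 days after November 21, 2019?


Start: November 21, 2019
Add 87 days
November 21 → December 1: 30 - 21 + 1 = 10 days (87 - 10 = 77 left)
December 1 → January 1: 31 - 1 + 1 = 31 days (77 - 31 = 46 left)
January 1 → February 1: 31 - 1 + 1 = 31 days (46 - 31 = 15 left)
February 1 + 15 = February 16, 2020

February 16, 2020


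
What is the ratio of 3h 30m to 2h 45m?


14:11 (1.27)

Duration 1: 210 minutes
Duration 2: 165 minutes
Ratio = 210:165
GCD = 15
Simplified = 14:11
As a decimal: 14/11 ≈ 1.27


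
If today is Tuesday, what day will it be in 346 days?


Friday

Start: Tuesday (index 1)
(1 + 346) mod 7
= 347 mod 7
= 4
Index 4 → Friday


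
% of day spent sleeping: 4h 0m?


Time: 240 minutes
Day: 1440 minutes
Percentage = (240/1440) × 100 ≈ 16.7%

16.7%


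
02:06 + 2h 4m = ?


04:10

Start: 126 minutes from midnight
Add: 124 minutes
Total: 250 minutes
Hours: 250 ÷ 60 = 4 remainder 10


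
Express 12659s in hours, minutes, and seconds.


Hours: 12659 ÷ 3600 = 3 remainder 1859
Minutes: 1859 ÷ 60 = 30 remainder 59
Seconds: 59

3h 30m 59s


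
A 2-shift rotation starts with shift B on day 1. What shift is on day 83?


Shift B

Shifts: A, B
Start: B (index 1)
Day 83: (1 + 83 - 1) mod 2
= 83 mod 2
= 1
Index 1 → shift B


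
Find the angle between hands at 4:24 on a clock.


12.0°

Hour hand = 4×30 + 24×0.5 = 132.0°
Minute hand = 24×6 = 144°
Difference = |132.0 - 144| = 12.0°


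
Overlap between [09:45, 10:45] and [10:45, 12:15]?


Meeting A: 585-645 (in minutes from midnight)
Meeting B: 645-735
Overlap start = max(585, 645) = 645
Overlap end = min(645, 735) = 645
Overlap = max(0, 645 - 645) = 0 min

0 minutes


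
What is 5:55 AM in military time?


05:55

Input: 5:55 AM
AM hour stays: 5


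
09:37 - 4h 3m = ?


Start: 577 minutes from midnight
Subtract: 243 minutes
Remaining: 577 - 243 = 334
Hours: 5, Minutes: 34

05:34


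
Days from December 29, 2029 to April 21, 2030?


113 days

From December 29, 2029 to April 21, 2030
Rest of December 2029: 31 - 29 = 2
Full months: January 31, February 2030 28, March 31
Days into April 2030: 21
Total = 2 + 31 + 28 + 31 + 21 = 113 days


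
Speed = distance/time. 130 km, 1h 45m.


74.3 km/h

Distance: 130 km
Time: 1h 45m = 105 min = 105/60 = 7/4 hours
Speed = 130 ÷ (7/4) = 130 × 4 / 7 = 520/7 ≈ 74.3 km/h


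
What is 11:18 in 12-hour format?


Hour: 11
11 < 12 → AM

11:18 AM


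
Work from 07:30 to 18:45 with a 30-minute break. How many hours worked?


Total time = (18×60+45) - (7×60+30)
= 1125 - 450 = 675 min
Minus break: 675 - 30 = 645 min
= 10h 45m

10h 45m (645 minutes)


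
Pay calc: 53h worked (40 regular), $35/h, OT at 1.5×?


$2082.50

Regular: 40h × $35 = $1400.00
Overtime: 53 - 40 = 13h
OT pay: 13h × $35 × 1.5 = $682.50
Total = $1400.00 + $682.50 = $2082.50


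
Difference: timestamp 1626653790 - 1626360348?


Difference = 1626653790 - 1626360348 = 293442 seconds
In hours: 293442 / 3600 ≈ 81.5
In days: 293442 / 86400 ≈ 3.40

293442 seconds (81.5 hours / 3.40 days)


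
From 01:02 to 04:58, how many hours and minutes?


End time in minutes: 4×60 + 58 = 298
Start time in minutes: 1×60 + 2 = 62
Difference = 298 - 62 = 236 minutes
= 3 hours 56 minutes

3h 56m


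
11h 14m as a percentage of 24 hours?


Total minutes: 11×60 + 14 = 674
Day = 24×60 = 1440 minutes
Fraction = 674/1440 ≈ 0.4681
As a percentage: 674/1440 × 100 ≈ 46.81%

0.4681 (46.81%)


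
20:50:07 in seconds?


Hours: 20 × 3600 = 72000
Minutes: 50 × 60 = 3000
Seconds: 7
Total = 72000 + 3000 + 7 = 75007

75007 seconds


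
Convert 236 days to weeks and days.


33 weeks 5 days

Weeks: 236 ÷ 7 = 33 remainder 5


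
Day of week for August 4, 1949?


Thursday

Zeller's congruence:
q=4, m=8, k=49, j=19
h = (4 + ⌊13×9/5⌋ + 49 + ⌊49/4⌋ + ⌊19/4⌋ - 2×19) mod 7
= (4 + 23 + 49 + 12 + 4 - 38) mod 7
= 54 mod 7 = 5
h=5 → Thursday


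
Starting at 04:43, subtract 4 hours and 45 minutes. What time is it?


23:58

Start: 283 minutes from midnight
Subtract: 285 minutes
Remaining: 283 - 285 = -2
Negative → add 24×60 = 1438
Hours: 23, Minutes: 58


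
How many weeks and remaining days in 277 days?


Weeks: 277 ÷ 7 = 39 remainder 4

39 weeks 4 days


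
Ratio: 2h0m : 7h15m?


8:29 (0.28)

Duration 1: 120 minutes
Duration 2: 435 minutes
Ratio = 120:435
GCD = 15
Simplified = 8:29
As a decimal: 8/29 ≈ 0.28


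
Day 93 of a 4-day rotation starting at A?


Shifts: A, B, C, D
Start: A (index 0)
Day 93: (0 + 93 - 1) mod 4
= 92 mod 4
= 0
Index 0 → shift A

Shift A


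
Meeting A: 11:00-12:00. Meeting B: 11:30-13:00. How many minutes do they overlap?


Meeting A: 660-720 (in minutes from midnight)
Meeting B: 690-780
Overlap start = max(660, 690) = 690
Overlap end = min(720, 780) = 720
Overlap = max(0, 720 - 690) = 30 min

30 minutes


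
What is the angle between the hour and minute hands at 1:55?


Hour hand = 1×30 + 55×0.5 = 57.5°
Minute hand = 55×6 = 330°
Difference = |57.5 - 330| = 272.5°
Since > 180°: 360 - 272.5 = 87.5°

87.5°


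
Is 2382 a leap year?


No

Rules: divisible by 4 AND (not by 100 OR by 400)
2382 ÷ 4 = 595 remainder 2 → not divisible by 4
Not divisible by 4 → not a leap year


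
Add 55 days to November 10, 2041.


Start: November 10, 2041
Add 55 days
November 10 → December 1: 30 - 10 + 1 = 21 days (55 - 21 = 34 left)
December 1 → January 1: 31 - 1 + 1 = 31 days (34 - 31 = 3 left)
January 1 + 3 = January 4, 2042

January 4, 2042


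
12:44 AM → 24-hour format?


00:44

Input: 12:44 AM
12 AM → 00 (midnight)


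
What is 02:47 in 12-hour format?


2:47 AM

Hour: 2
2 < 12 → AM


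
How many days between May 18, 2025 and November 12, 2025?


178 days

From May 18, 2025 to November 12, 2025
Rest of May 2025: 31 - 18 = 13
Full months: June 30, July 31, August 31, September 30, October 31
Days into November 2025: 12
Total = 13 + 30 + 31 + 31 + 30 + 31 + 12 = 178 days


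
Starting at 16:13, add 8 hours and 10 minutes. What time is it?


00:23 (next day)

Start: 973 minutes from midnight
Add: 490 minutes
Total: 1463 minutes
Hours: 1463 ÷ 60 = 24 remainder 23
24 ≥ 24 → 24 - 24 = 0 (next day)


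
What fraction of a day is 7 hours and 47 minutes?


Total minutes: 7×60 + 47 = 467
Day = 24×60 = 1440 minutes
Fraction = 467/1440 ≈ 0.3243
As a percentage: 467/1440 × 100 ≈ 32.43%

0.3243 (32.43%)


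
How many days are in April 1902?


Month: April (month 4)
April has 30 days

30 days


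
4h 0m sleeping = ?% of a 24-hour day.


16.7%

Time: 240 minutes
Day: 1440 minutes
Percentage = (240/1440) × 100 ≈ 16.7%


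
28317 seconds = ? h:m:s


7h 51m 57s

Hours: 28317 ÷ 3600 = 7 remainder 3117
Minutes: 3117 ÷ 60 = 51 remainder 57
Seconds: 57


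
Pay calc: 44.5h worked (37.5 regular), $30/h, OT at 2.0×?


$1545.00

Regular: 37.5h × $30 = $1125.00
Overtime: 44.5 - 37.5 = 7.0h
OT pay: 7.0h × $30 × 2.0 = $420.00
Total = $1125.00 + $420.00 = $1545.00


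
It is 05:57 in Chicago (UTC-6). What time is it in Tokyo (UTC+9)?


Time difference = UTC+9 - UTC-6 = +15 hours
New hour = (5 + 15) mod 24
= 20 mod 24 = 20
Minutes unchanged → 20:57

20:57


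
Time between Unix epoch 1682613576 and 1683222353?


Difference = 1683222353 - 1682613576 = 608777 seconds
In hours: 608777 / 3600 ≈ 169.1
In days: 608777 / 86400 ≈ 7.05

608777 seconds (169.1 hours / 7.05 days)


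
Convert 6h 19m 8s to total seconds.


22748 seconds

Hours: 6 × 3600 = 21600
Minutes: 19 × 60 = 1140
Seconds: 8
Total = 21600 + 1140 + 8 = 22748


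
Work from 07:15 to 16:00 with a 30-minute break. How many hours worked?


Total time = (16×60+0) - (7×60+15)
= 960 - 435 = 525 min
Minus break: 525 - 30 = 495 min
= 8h 15m

8h 15m (495 minutes)


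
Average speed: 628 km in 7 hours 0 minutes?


89.7 km/h

Distance: 628 km
Time: 7 hours
Speed = 628 / 7 ≈ 89.7 km/h


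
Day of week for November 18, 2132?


Tuesday

Zeller's congruence:
q=18, m=11, k=32, j=21
h = (18 + ⌊13×12/5⌋ + 32 + ⌊32/4⌋ + ⌊21/4⌋ - 2×21) mod 7
= (18 + 31 + 32 + 8 + 5 - 42) mod 7
= 52 mod 7 = 3
h=3 → Tuesday


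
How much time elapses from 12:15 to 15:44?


End time in minutes: 15×60 + 44 = 944
Start time in minutes: 12×60 + 15 = 735
Difference = 944 - 735 = 209 minutes
= 3 hours 29 minutes

3h 29m


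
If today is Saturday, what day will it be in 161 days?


Saturday

Start: Saturday (index 5)
(5 + 161) mod 7
= 166 mod 7
= 5
Index 5 → Saturday


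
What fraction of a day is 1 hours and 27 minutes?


Total minutes: 1×60 + 27 = 87
Day = 24×60 = 1440 minutes
Fraction = 87/1440 ≈ 0.0604
As a percentage: 87/1440 × 100 ≈ 6.04%

0.0604 (6.04%)


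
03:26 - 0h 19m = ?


Start: 206 minutes from midnight
Subtract: 19 minutes
Remaining: 206 - 19 = 187
Hours: 3, Minutes: 7

03:07


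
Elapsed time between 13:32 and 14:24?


0h 52m

End time in minutes: 14×60 + 24 = 864
Start time in minutes: 13×60 + 32 = 812
Difference = 864 - 812 = 52 minutes
= 0 hours 52 minutes


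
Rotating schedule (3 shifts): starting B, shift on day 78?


Shifts: A, B, C
Start: B (index 1)
Day 78: (1 + 78 - 1) mod 3
= 78 mod 3
= 0
Index 0 → shift A

Shift A


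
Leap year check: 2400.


Rules: divisible by 4 AND (not by 100 OR by 400)
2400 ÷ 4 = 600 exactly → divisible by 4
2400 ÷ 100 = 24 exactly → divisible by 100
2400 ÷ 400 = 6 exactly → divisible by 400
Divisible by 400 → leap year

Yes


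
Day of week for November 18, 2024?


Monday

Zeller's congruence:
q=18, m=11, k=24, j=20
h = (18 + ⌊13×12/5⌋ + 24 + ⌊24/4⌋ + ⌊20/4⌋ - 2×20) mod 7
= (18 + 31 + 24 + 6 + 5 - 40) mod 7
= 44 mod 7 = 2
h=2 → Monday


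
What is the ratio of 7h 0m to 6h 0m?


Duration 1: 420 minutes
Duration 2: 360 minutes
Ratio = 420:360
GCD = 60
Simplified = 7:6
As a decimal: 7/6 ≈ 1.17

7:6 (1.17)


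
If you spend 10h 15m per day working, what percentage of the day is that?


42.7%

Time: 615 minutes
Day: 1440 minutes
Percentage = (615/1440) × 100 ≈ 42.7%


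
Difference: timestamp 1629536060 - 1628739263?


796797 seconds (221.3 hours / 9.22 days)

Difference = 1629536060 - 1628739263 = 796797 seconds
In hours: 796797 / 3600 ≈ 221.3
In days: 796797 / 86400 ≈ 9.22


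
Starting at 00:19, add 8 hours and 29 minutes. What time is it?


08:48

Start: 19 minutes from midnight
Add: 509 minutes
Total: 528 minutes
Hours: 528 ÷ 60 = 8 remainder 48


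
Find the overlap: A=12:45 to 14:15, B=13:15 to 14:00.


45 minutes

Meeting A: 765-855 (in minutes from midnight)
Meeting B: 795-840
Overlap start = max(765, 795) = 795
Overlap end = min(855, 840) = 840
Overlap = max(0, 840 - 795) = 45 min


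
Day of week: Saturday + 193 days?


Start: Saturday (index 5)
(5 + 193) mod 7
= 198 mod 7
= 2
Index 2 → Wednesday

Wednesday


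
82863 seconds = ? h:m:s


Hours: 82863 ÷ 3600 = 23 remainder 63
Minutes: 63 ÷ 60 = 1 remainder 3
Seconds: 3

23h 1m 3s


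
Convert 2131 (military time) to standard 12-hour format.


Hour: 21
21 - 12 = 9 → PM

9:31 PM


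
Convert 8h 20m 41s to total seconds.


Hours: 8 × 3600 = 28800
Minutes: 20 × 60 = 1200
Seconds: 41
Total = 28800 + 1200 + 41 = 30041

30041 seconds


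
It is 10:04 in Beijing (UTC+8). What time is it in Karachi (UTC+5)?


07:04

Time difference = UTC+5 - UTC+8 = -3 hours
New hour = (10 -3) mod 24
= 7 mod 24 = 7
Minutes unchanged → 07:04


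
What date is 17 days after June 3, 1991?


June 20, 1991

Start: June 3, 1991
Add 17 days
June 3 + 17 = June 20, 1991


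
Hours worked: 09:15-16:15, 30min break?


6h 30m (390 minutes)

Total time = (16×60+15) - (9×60+15)
= 975 - 555 = 420 min
Minus break: 420 - 30 = 390 min
= 6h 30m


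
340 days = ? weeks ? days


Weeks: 340 ÷ 7 = 48 remainder 4

48 weeks 4 days


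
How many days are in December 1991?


Month: December (month 12)
December has 31 days

31 days


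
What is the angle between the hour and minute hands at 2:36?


Hour hand = 2×30 + 36×0.5 = 78.0°
Minute hand = 36×6 = 216°
Difference = |78.0 - 216| = 138.0°

138.0°


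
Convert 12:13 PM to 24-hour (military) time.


12:13

Input: 12:13 PM
12 PM → 12 (noon)


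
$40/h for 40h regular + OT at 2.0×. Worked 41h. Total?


$1680.00

Regular: 40h × $40 = $1600.00
Overtime: 41 - 40 = 1h
OT pay: 1h × $40 × 2.0 = $80.00
Total = $1600.00 + $80.00 = $1680.00


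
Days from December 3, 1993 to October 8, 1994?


From December 3, 1993 to October 8, 1994
Rest of December 1993: 31 - 3 = 28
Full months: January 31, February 1994 28, March 31, April 30, May 31, June 30, July 31, August 31, September 30
Days into October 1994: 8
Total = 28 + 31 + 28 + 31 + 30 + 31 + 30 + 31 + 31 + 30 + 8 = 309 days

309 days


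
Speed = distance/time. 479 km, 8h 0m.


59.9 km/h

Distance: 479 km
Time: 8 hours
Speed = 479 / 8 ≈ 59.9 km/h


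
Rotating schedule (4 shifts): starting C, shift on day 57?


Shifts: A, B, C, D
Start: C (index 2)
Day 57: (2 + 57 - 1) mod 4
= 58 mod 4
= 2
Index 2 → shift C

Shift C


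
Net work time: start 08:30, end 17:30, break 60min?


Total time = (17×60+30) - (8×60+30)
= 1050 - 510 = 540 min
Minus break: 540 - 60 = 480 min
= 8h 0m

8h 0m (480 minutes)


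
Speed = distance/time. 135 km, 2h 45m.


Distance: 135 km
Time: 2h 45m = 165 min = 165/60 = 11/4 hours
Speed = 135 ÷ (11/4) = 135 × 4 / 11 = 540/11 ≈ 49.1 km/h

49.1 km/h


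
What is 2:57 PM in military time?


Input: 2:57 PM
PM: 2 + 12 = 14

14:57


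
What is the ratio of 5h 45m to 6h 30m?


23:26 (0.88)

Duration 1: 345 minutes
Duration 2: 390 minutes
Ratio = 345:390
GCD = 15
Simplified = 23:26
As a decimal: 23/26 ≈ 0.88


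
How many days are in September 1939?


30 days

Month: September (month 9)
September has 30 days


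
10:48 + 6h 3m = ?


16:51

Start: 648 minutes from midnight
Add: 363 minutes
Total: 1011 minutes
Hours: 1011 ÷ 60 = 16 remainder 51


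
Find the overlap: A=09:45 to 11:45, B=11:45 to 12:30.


Meeting A: 585-705 (in minutes from midnight)
Meeting B: 705-750
Overlap start = max(585, 705) = 705
Overlap end = min(705, 750) = 705
Overlap = max(0, 705 - 705) = 0 min

0 minutes


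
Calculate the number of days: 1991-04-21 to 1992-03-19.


333 days

From April 21, 1991 to March 19, 1992
Rest of April 1991: 30 - 21 = 9
Full months: May 31, June 30, July 31, August 31, September 30, October 31, November 30, December 31, January 31, February 1992 29
Days into March 1992: 19
Total = 9 + 31 + 30 + 31 + 31 + 30 + 31 + 30 + 31 + 31 + 29 + 19 = 333 days


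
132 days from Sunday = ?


Saturday

Start: Sunday (index 6)
(6 + 132) mod 7
= 138 mod 7
= 5
Index 5 → Saturday


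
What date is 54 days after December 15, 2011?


February 7, 2012

Start: December 15, 2011
Add 54 days
December 15 → January 1: 31 - 15 + 1 = 17 days (54 - 17 = 37 left)
January 1 → February 1: 31 - 1 + 1 = 31 days (37 - 31 = 6 left)
February 1 + 6 = February 7, 2012


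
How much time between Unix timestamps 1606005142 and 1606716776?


711634 seconds (197.7 hours / 8.24 days)

Difference = 1606716776 - 1606005142 = 711634 seconds
In hours: 711634 / 3600 ≈ 197.7
In days: 711634 / 86400 ≈ 8.24


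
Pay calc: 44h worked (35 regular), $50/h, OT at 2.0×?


$2650.00

Regular: 35h × $50 = $1750.00
Overtime: 44 - 35 = 9h
OT pay: 9h × $50 × 2.0 = $900.00
Total = $1750.00 + $900.00 = $2650.00


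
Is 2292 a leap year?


Rules: divisible by 4 AND (not by 100 OR by 400)
2292 ÷ 4 = 573 exactly → divisible by 4
2292 ÷ 100 = 22 remainder 92 → not divisible by 100
Divisible by 4 but not by 100 → leap year

Yes


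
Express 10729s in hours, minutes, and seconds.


2h 58m 49s

Hours: 10729 ÷ 3600 = 2 remainder 3529
Minutes: 3529 ÷ 60 = 58 remainder 49
Seconds: 49


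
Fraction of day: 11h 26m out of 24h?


Total minutes: 11×60 + 26 = 686
Day = 24×60 = 1440 minutes
Fraction = 686/1440 ≈ 0.4764
As a percentage: 686/1440 × 100 ≈ 47.64%

0.4764 (47.64%)


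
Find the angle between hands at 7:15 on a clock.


Hour hand = 7×30 + 15×0.5 = 217.5°
Minute hand = 15×6 = 90°
Difference = |217.5 - 90| = 127.5°

127.5°


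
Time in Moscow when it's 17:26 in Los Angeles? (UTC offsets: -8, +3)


04:26 (next day)

Time difference = UTC+3 - UTC-8 = +11 hours
New hour = (17 + 11) mod 24
= 28 mod 24 = 4
Minutes unchanged → 04:26; 28 ≥ 24 → next day


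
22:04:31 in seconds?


Hours: 22 × 3600 = 79200
Minutes: 4 × 60 = 240
Seconds: 31
Total = 79200 + 240 + 31 = 79471

79471 seconds


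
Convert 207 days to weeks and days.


29 weeks 4 days

Weeks: 207 ÷ 7 = 29 remainder 4


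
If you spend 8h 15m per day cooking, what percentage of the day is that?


Time: 495 minutes
Day: 1440 minutes
Percentage = (495/1440) × 100 ≈ 34.4%

34.4%


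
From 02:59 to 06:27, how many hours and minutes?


3h 28m

End time in minutes: 6×60 + 27 = 387
Start time in minutes: 2×60 + 59 = 179
Difference = 387 - 179 = 208 minutes
= 3 hours 28 minutes


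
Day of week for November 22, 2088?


Monday

Zeller's congruence:
q=22, m=11, k=88, j=20
h = (22 + ⌊13×12/5⌋ + 88 + ⌊88/4⌋ + ⌊20/4⌋ - 2×20) mod 7
= (22 + 31 + 88 + 22 + 5 - 40) mod 7
= 128 mod 7 = 2
h=2 → Monday


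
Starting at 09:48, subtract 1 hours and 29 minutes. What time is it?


Start: 588 minutes from midnight
Subtract: 89 minutes
Remaining: 588 - 89 = 499
Hours: 8, Minutes: 19

08:19


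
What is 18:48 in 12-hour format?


6:48 PM

Hour: 18
18 - 12 = 6 → PM


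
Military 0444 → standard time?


Hour: 4
4 < 12 → AM

4:44 AM


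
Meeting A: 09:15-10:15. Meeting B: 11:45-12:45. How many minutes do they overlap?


Meeting A: 555-615 (in minutes from midnight)
Meeting B: 705-765
Overlap start = max(555, 705) = 705
Overlap end = min(615, 765) = 615
Overlap = max(0, 615 - 705) = 0 min

0 minutes


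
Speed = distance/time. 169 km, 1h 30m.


112.7 km/h

Distance: 169 km
Time: 1h 30m = 90 min = 90/60 = 3/2 hours
Speed = 169 ÷ (3/2) = 169 × 2 / 3 = 338/3 ≈ 112.7 km/h


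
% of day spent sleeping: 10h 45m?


Time: 645 minutes
Day: 1440 minutes
Percentage = (645/1440) × 100 ≈ 44.8%

44.8%


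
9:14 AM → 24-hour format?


09:14

Input: 9:14 AM
AM hour stays: 9


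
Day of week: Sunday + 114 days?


Start: Sunday (index 6)
(6 + 114) mod 7
= 120 mod 7
= 1
Index 1 → Tuesday

Tuesday


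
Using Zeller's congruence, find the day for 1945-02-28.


Zeller's congruence:
q=28, m=14, k=44, j=19
h = (28 + ⌊13×15/5⌋ + 44 + ⌊44/4⌋ + ⌊19/4⌋ - 2×19) mod 7
= (28 + 39 + 44 + 11 + 4 - 38) mod 7
= 88 mod 7 = 4
h=4 → Wednesday

Wednesday


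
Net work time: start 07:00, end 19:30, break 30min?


Total time = (19×60+30) - (7×60+0)
= 1170 - 420 = 750 min
Minus break: 750 - 30 = 720 min
= 12h 0m

12h 0m (720 minutes)


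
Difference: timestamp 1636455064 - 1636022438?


432626 seconds (120.2 hours / 5.01 days)

Difference = 1636455064 - 1636022438 = 432626 seconds
In hours: 432626 / 3600 ≈ 120.2
In days: 432626 / 86400 ≈ 5.01


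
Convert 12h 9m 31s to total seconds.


43771 seconds

Hours: 12 × 3600 = 43200
Minutes: 9 × 60 = 540
Seconds: 31
Total = 43200 + 540 + 31 = 43771


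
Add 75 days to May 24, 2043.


August 7, 2043

Start: May 24, 2043
Add 75 days
May 24 → June 1: 31 - 24 + 1 = 8 days (75 - 8 = 67 left)
June 1 → July 1: 30 - 1 + 1 = 30 days (67 - 30 = 37 left)
July 1 → August 1: 31 - 1 + 1 = 31 days (37 - 31 = 6 left)
August 1 + 6 = August 7, 2043


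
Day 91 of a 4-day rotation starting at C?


Shifts: A, B, C, D
Start: C (index 2)
Day 91: (2 + 91 - 1) mod 4
= 92 mod 4
= 0
Index 0 → shift A

Shift A


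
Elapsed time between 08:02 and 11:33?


End time in minutes: 11×60 + 33 = 693
Start time in minutes: 8×60 + 2 = 482
Difference = 693 - 482 = 211 minutes
= 3 hours 31 minutes

3h 31m


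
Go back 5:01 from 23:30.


18:29

Start: 1410 minutes from midnight
Subtract: 301 minutes
Remaining: 1410 - 301 = 1109
Hours: 18, Minutes: 29


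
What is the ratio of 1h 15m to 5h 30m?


Duration 1: 75 minutes
Duration 2: 330 minutes
Ratio = 75:330
GCD = 15
Simplified = 5:22
As a decimal: 5/22 ≈ 0.23

5:22 (0.23)


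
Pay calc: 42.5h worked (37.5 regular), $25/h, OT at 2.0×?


Regular: 37.5h × $25 = $937.50
Overtime: 42.5 - 37.5 = 5.0h
OT pay: 5.0h × $25 × 2.0 = $250.00
Total = $937.50 + $250.00 = $1187.50

$1187.50


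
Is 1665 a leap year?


Rules: divisible by 4 AND (not by 100 OR by 400)
1665 ÷ 4 = 416 remainder 1 → not divisible by 4
Not divisible by 4 → not a leap year

No


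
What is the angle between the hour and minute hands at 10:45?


Hour hand = 10×30 + 45×0.5 = 322.5°
Minute hand = 45×6 = 270°
Difference = |322.5 - 270| = 52.5°

52.5°


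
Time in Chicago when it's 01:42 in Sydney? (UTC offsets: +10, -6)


Time difference = UTC-6 - UTC+10 = -16 hours
New hour = (1 -16) mod 24
= -15 mod 24 = 9
Minutes unchanged → 09:42; -15 < 0 → previous day

09:42 (previous day)


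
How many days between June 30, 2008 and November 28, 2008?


151 days

From June 30, 2008 to November 28, 2008
Rest of June 2008: 30 - 30 = 0
Full months: July 31, August 31, September 30, October 31
Days into November 2008: 28
Total = 0 + 31 + 31 + 30 + 31 + 28 = 151 days


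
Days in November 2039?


30 days

Month: November (month 11)
November has 30 days


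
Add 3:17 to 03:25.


06:42

Start: 205 minutes from midnight
Add: 197 minutes
Total: 402 minutes
Hours: 402 ÷ 60 = 6 remainder 42


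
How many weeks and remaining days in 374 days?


53 weeks 3 days

Weeks: 374 ÷ 7 = 53 remainder 3


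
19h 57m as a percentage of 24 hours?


Total minutes: 19×60 + 57 = 1197
Day = 24×60 = 1440 minutes
Fraction = 1197/1440 ≈ 0.8313
As a percentage: 1197/1440 × 100 ≈ 83.13%

0.8313 (83.13%)


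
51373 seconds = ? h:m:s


Hours: 51373 ÷ 3600 = 14 remainder 973
Minutes: 973 ÷ 60 = 16 remainder 13
Seconds: 13

14h 16m 13s


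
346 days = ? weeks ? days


49 weeks 3 days

Weeks: 346 ÷ 7 = 49 remainder 3


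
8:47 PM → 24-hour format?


20:47

Input: 8:47 PM
PM: 8 + 12 = 20


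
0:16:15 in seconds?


Hours: 0 × 3600 = 0
Minutes: 16 × 60 = 960
Seconds: 15
Total = 0 + 960 + 15 = 975

975 seconds


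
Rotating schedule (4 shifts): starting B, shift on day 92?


Shifts: A, B, C, D
Start: B (index 1)
Day 92: (1 + 92 - 1) mod 4
= 92 mod 4
= 0
Index 0 → shift A

Shift A


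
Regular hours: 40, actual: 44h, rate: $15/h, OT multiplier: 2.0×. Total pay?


$720.00

Regular: 40h × $15 = $600.00
Overtime: 44 - 40 = 4h
OT pay: 4h × $15 × 2.0 = $120.00
Total = $600.00 + $120.00 = $720.00


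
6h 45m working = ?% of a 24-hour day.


Time: 405 minutes
Day: 1440 minutes
Percentage = (405/1440) × 100 ≈ 28.1%

28.1%


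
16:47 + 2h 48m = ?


19:35

Start: 1007 minutes from midnight
Add: 168 minutes
Total: 1175 minutes
Hours: 1175 ÷ 60 = 19 remainder 35


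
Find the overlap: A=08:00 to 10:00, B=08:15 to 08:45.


30 minutes

Meeting A: 480-600 (in minutes from midnight)
Meeting B: 495-525
Overlap start = max(480, 495) = 495
Overlap end = min(600, 525) = 525
Overlap = max(0, 525 - 495) = 30 min


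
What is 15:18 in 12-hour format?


3:18 PM

Hour: 15
15 - 12 = 3 → PM


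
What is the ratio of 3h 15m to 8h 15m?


Duration 1: 195 minutes
Duration 2: 495 minutes
Ratio = 195:495
GCD = 15
Simplified = 13:33
As a decimal: 13/33 ≈ 0.39

13:33 (0.39)


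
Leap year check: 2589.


No

Rules: divisible by 4 AND (not by 100 OR by 400)
2589 ÷ 4 = 647 remainder 1 → not divisible by 4
Not divisible by 4 → not a leap year


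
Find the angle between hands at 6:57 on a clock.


133.5°

Hour hand = 6×30 + 57×0.5 = 208.5°
Minute hand = 57×6 = 342°
Difference = |208.5 - 342| = 133.5°


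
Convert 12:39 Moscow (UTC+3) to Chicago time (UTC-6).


03:39

Time difference = UTC-6 - UTC+3 = -9 hours
New hour = (12 -9) mod 24
= 3 mod 24 = 3
Minutes unchanged → 03:39


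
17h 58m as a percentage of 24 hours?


0.7486 (74.86%)

Total minutes: 17×60 + 58 = 1078
Day = 24×60 = 1440 minutes
Fraction = 1078/1440 ≈ 0.7486
As a percentage: 1078/1440 × 100 ≈ 74.86%


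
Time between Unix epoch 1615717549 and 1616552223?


Difference = 1616552223 - 1615717549 = 834674 seconds
In hours: 834674 / 3600 ≈ 231.9
In days: 834674 / 86400 ≈ 9.66

834674 seconds (231.9 hours / 9.66 days)


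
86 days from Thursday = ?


Start: Thursday (index 3)
(3 + 86) mod 7
= 89 mod 7
= 5
Index 5 → Saturday

Saturday


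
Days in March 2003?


Month: March (month 3)
March has 31 days

31 days


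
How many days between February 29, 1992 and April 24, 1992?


55 days

From February 29, 1992 to April 24, 1992
Rest of February 1992: 29 - 29 = 0
Full months: March 31
Days into April 1992: 24
Total = 0 + 31 + 24 = 55 days


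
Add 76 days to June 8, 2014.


Start: June 8, 2014
Add 76 days
June 8 → July 1: 30 - 8 + 1 = 23 days (76 - 23 = 53 left)
July 1 → August 1: 31 - 1 + 1 = 31 days (53 - 31 = 22 left)
August 1 + 22 = August 23, 2014

August 23, 2014


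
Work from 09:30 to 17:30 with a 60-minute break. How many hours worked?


7h 0m (420 minutes)

Total time = (17×60+30) - (9×60+30)
= 1050 - 570 = 480 min
Minus break: 480 - 60 = 420 min
= 7h 0m


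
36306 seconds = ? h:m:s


Hours: 36306 ÷ 3600 = 10 remainder 306
Minutes: 306 ÷ 60 = 5 remainder 6
Seconds: 6

10h 5m 6s


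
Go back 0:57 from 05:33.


Start: 333 minutes from midnight
Subtract: 57 minutes
Remaining: 333 - 57 = 276
Hours: 4, Minutes: 36

04:36


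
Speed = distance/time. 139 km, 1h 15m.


111.2 km/h

Distance: 139 km
Time: 1h 15m = 75 min = 75/60 = 5/4 hours
Speed = 139 ÷ (5/4) = 139 × 4 / 5 = 556/5 = 111.2 km/h


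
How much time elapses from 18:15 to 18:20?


0h 5m

End time in minutes: 18×60 + 20 = 1100
Start time in minutes: 18×60 + 15 = 1095
Difference = 1100 - 1095 = 5 minutes
= 0 hours 5 minutes


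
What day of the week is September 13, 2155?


Saturday

Zeller's congruence:
q=13, m=9, k=55, j=21
h = (13 + ⌊13×10/5⌋ + 55 + ⌊55/4⌋ + ⌊21/4⌋ - 2×21) mod 7
= (13 + 26 + 55 + 13 + 5 - 42) mod 7
= 70 mod 7 = 0
h=0 → Saturday


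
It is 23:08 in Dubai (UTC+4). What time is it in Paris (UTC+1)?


20:08

Time difference = UTC+1 - UTC+4 = -3 hours
New hour = (23 -3) mod 24
= 20 mod 24 = 20
Minutes unchanged → 20:08


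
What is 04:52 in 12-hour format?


4:52 AM

Hour: 4
4 < 12 → AM


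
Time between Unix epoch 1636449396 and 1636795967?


346571 seconds (96.3 hours / 4.01 days)

Difference = 1636795967 - 1636449396 = 346571 seconds
In hours: 346571 / 3600 ≈ 96.3
In days: 346571 / 86400 ≈ 4.01


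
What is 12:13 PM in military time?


12:13

Input: 12:13 PM
12 PM → 12 (noon)


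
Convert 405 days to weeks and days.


Weeks: 405 ÷ 7 = 57 remainder 6

57 weeks 6 days


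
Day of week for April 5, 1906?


Thursday

Zeller's congruence:
q=5, m=4, k=6, j=19
h = (5 + ⌊13×5/5⌋ + 6 + ⌊6/4⌋ + ⌊19/4⌋ - 2×19) mod 7
= (5 + 13 + 6 + 1 + 4 - 38) mod 7
= -9 mod 7 = 5
h=5 → Thursday


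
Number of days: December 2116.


31 days

Month: December (month 12)
December has 31 days


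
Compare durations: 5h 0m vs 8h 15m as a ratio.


20:33 (0.61)

Duration 1: 300 minutes
Duration 2: 495 minutes
Ratio = 300:495
GCD = 15
Simplified = 20:33
As a decimal: 20/33 ≈ 0.61


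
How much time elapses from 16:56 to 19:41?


2h 45m

End time in minutes: 19×60 + 41 = 1181
Start time in minutes: 16×60 + 56 = 1016
Difference = 1181 - 1016 = 165 minutes
= 2 hours 45 minutes


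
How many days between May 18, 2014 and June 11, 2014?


From May 18, 2014 to June 11, 2014
Rest of May 2014: 31 - 18 = 13
Days into June 2014: 11
Total = 13 + 11 = 24 days

24 days
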